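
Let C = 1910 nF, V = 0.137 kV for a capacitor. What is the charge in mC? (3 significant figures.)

Rearranging C = Q/V for Q: Q = CV.
C = 1910 nF = 1.910×10^-6 F; V = 0.137 kV = 137.0 V.
Q = 2.617×10^-4 C
2.617×10^-4 C × (1 mC / 0.001000 C) = 0.2617 mC

0.262 mC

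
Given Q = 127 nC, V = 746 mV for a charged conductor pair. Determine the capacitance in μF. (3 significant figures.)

C is given directly by: C = Q/V.
Q = 127 nC = 1.270×10^-7 C; V = 746 mV = 0.7460 V.
C = 1.702×10^-7 F
1.702×10^-7 F × (1 μF / 1.000×10^-6 F) = 0.1702 μF

0.170 μF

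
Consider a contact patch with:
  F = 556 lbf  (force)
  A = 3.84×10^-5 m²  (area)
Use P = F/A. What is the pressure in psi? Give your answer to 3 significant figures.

9340 psi

P is given directly by: P = F/A.
F = 556 lbf = 2473 N; A = 3.84×10^-5 m².
P = 6.441×10^7 Pa  (the unit combination reduces to kg/(m·s²) = Pa)
6.441×10^7 Pa × (1 psi / 6895 Pa) = 9341 psi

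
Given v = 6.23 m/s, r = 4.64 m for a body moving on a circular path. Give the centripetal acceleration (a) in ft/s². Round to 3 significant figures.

a is given directly by: a = v²/r.
v = 6.23 m/s; r = 4.64 m.
a = 8.365 m/s²
8.365 m/s² × (1 ft/s² / 0.3048 m/s²) = 27.44 ft/s²

27.4 ft/s²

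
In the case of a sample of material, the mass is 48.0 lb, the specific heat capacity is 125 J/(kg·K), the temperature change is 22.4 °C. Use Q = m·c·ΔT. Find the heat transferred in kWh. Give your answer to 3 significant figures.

0.0169 kWh

Q is given directly by: Q = mcΔT.
m = 48.0 lb = 21.77 kg; c = 125 J/(kg·K); ΔT = 22.4 °C = 22.40 K.
Q = 60963 J  (the unit combination reduces to kg·m²/s² = J)
60963 J × (1 kWh / 3.600×10^6 J) = 0.01693 kWh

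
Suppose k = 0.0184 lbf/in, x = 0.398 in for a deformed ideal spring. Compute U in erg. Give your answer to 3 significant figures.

1650 erg

U is given directly by: U = ½kx².
k = 0.0184 lbf/in = 3.222 N/m; x = 0.398 in = 0.01011 m.
U = 1.647×10^-4 J
1.647×10^-4 J × (1 erg / 1.000×10^-7 J) = 1647 erg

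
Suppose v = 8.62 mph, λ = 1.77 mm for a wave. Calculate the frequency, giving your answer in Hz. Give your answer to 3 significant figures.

2180 Hz

Rearranging v = f·λ for f: f = v/λ.
v = 8.62 mph = 3.853 m/s; λ = 1.77 mm = 0.001770 m.
f = 2177 Hz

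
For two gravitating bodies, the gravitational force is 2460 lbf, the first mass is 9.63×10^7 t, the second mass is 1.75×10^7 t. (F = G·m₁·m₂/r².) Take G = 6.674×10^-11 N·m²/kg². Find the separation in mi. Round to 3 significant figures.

1.99 mi

Rearranging: r = √(G·m₁m₂/F).
F = 2460 lbf = 10943 N; m₁ = 9.63×10^7 t = 9.630×10^10 kg; m₂ = 1.75×10^7 t = 1.750×10^10 kg; G = 6.674×10^-11 N·m²/kg².
r = 3206 m
3206 m × (1 mi / 1609 m) = 1.992 mi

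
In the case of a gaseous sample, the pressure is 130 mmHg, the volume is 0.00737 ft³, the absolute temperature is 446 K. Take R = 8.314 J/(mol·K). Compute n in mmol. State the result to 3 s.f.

0.975 mmol

Rearranging PV = nRT for n: n = PV/(RT).
P = 130 mmHg = 17332 Pa; V = 0.00737 ft³ = 2.087×10^-4 m³; T = 446 K; R = 8.314 J/(mol·K).
n = 9.755×10^-4 mol
9.755×10^-4 mol × (1 mmol / 0.001000 mol) = 0.9755 mmol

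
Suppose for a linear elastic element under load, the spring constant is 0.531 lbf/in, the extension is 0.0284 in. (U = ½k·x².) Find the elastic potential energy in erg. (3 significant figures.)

Directly: U = ½kx².
k = 0.531 lbf/in = 92.99 N/m; x = 0.0284 in = 7.214×10^-4 m.
U = 2.419×10^-5 J
2.419×10^-5 J × (1 erg / 1.000×10^-7 J) = 241.9 erg

242 erg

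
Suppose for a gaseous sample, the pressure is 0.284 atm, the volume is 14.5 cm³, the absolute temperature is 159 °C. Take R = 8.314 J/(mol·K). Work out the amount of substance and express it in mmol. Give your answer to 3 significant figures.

From the ideal-gas law: n = PV/(RT).
P = 0.284 atm = 28776 Pa; V = 14.5 cm³ = 1.450×10^-5 m³; T = 159 °C = 432.1 K; R = 8.314 J/(mol·K).
n = 1.161×10^-4 mol
1.161×10^-4 mol × (1 mmol / 0.001000 mol) = 0.1161 mmol

0.116 mmol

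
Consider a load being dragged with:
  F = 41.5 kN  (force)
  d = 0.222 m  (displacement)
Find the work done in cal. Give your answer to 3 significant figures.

2200 cal

Directly: W = F·d.
F = 41.5 kN = 41500 N; d = 0.222 m.
W = 9213 J  (the unit combination reduces to kg·m²/s² = J)
9213 J × (1 cal / 4.184 J) = 2202 cal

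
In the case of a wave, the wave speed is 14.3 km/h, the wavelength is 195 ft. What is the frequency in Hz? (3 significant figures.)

Solving v = f·λ for f: f = v/λ.
v = 14.3 km/h = 3.972 m/s; λ = 195 ft = 59.44 m.
f = 0.06683 Hz

0.0668 Hz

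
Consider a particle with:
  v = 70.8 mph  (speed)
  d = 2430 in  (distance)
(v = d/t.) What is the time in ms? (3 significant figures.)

Solving v = d/t for t: t = d/v.
v = 70.8 mph = 31.65 m/s; d = 2430 in = 61.72 m.
t = 1.950 s
1.950 s × (1 ms / 0.001000 s) = 1950 ms

1950 ms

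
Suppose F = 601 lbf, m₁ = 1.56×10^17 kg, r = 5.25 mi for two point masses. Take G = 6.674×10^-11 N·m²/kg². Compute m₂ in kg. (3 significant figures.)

18300 kg

Rearranging: m₂ = F·r²/(G·m₁).
F = 601 lbf = 2673 N; m₁ = 1.56×10^17 kg; r = 5.25 mi = 8449 m; G = 6.674×10^-11 N·m²/kg².
m₂ = 18330 kg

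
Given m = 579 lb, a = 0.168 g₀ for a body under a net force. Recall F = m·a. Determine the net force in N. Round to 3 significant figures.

433 N

From Newton's second law: F = m·a.
m = 579 lb = 262.6 kg; a = 0.168 g₀ = 1.648 m/s².
F = 432.7 N  (the unit combination reduces to kg·m/s² = N)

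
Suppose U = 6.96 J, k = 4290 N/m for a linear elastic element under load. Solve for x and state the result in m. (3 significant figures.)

Rearranging: x = √(2U/k).
U = 6.96 J; k = 4290 N/m.
x = 0.05696 m

0.0570 m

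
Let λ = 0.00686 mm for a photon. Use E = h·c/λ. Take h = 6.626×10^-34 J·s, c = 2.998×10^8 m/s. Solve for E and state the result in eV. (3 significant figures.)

0.181 eV

E is given directly by: E = hc/λ.
λ = 0.00686 mm = 6.860×10^-6 m; h = 6.626×10^-34 J·s; c = 2.998×10^8 m/s.
E = 2.896×10^-20 J  (the unit combination reduces to kg·m²/s² = J)
2.896×10^-20 J × (1 eV / 1.602×10^-19 J) = 0.1807 eV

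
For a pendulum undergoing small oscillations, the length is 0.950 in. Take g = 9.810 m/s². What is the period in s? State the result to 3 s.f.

0.312 s

T is given directly by: T = 2π√(L/g).
L = 0.950 in = 0.02413 m; g = 9.810 m/s².
T = 0.3116 s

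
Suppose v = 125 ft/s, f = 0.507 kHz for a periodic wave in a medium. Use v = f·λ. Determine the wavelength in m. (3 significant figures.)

0.0751 m

Rearranging: λ = v/f.
v = 125 ft/s = 38.10 m/s; f = 0.507 kHz = 507.0 Hz.
λ = 0.07515 m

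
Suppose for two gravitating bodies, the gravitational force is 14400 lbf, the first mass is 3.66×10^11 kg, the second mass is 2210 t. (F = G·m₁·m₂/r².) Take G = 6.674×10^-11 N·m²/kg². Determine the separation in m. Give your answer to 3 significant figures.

29.0 m

From Newton's law of gravitation: r = √(G·m₁m₂/F).
F = 14400 lbf = 64054 N; m₁ = 3.66×10^11 kg; m₂ = 2210 t = 2.210×10^6 kg; G = 6.674×10^-11 N·m²/kg².
r = 29.03 m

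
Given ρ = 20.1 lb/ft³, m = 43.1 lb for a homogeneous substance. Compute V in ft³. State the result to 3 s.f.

2.14 ft³

Rearranging: V = m/ρ.
ρ = 20.1 lb/ft³ = 322.0 kg/m³; m = 43.1 lb = 19.55 kg.
V = 0.06072 m³
0.06072 m³ × (1 ft³ / 0.02832 m³) = 2.144 ft³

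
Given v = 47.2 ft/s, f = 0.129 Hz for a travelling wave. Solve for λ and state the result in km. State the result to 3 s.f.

0.112 km

Rearranging v = f·λ for λ: λ = v/f.
v = 47.2 ft/s = 14.39 m/s; f = 0.129 Hz.
λ = 111.5 m
111.5 m × (1 km / 1000 m) = 0.1115 km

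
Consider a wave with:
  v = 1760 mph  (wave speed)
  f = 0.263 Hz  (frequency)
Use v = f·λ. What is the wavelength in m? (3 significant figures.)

Solving v = f·λ for λ: λ = v/f.
v = 1760 mph = 786.8 m/s; f = 0.263 Hz.
λ = 2992 m

2990 m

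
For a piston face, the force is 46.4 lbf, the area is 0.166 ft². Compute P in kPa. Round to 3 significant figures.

Directly: P = F/A.
F = 46.4 lbf = 206.4 N; A = 0.166 ft² = 0.01542 m².
P = 13383 Pa
13383 Pa × (1 kPa / 1000 Pa) = 13.38 kPa

13.4 kPa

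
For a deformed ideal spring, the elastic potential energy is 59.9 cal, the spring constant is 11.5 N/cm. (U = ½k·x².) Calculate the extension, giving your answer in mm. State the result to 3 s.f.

660 mm

Rearranging U = ½k·x² for x: x = √(2U/k).
U = 59.9 cal = 250.6 J; k = 11.5 N/cm = 1150 N/m.
x = 0.6602 m
0.6602 m × (1 mm / 0.001000 m) = 660.2 mm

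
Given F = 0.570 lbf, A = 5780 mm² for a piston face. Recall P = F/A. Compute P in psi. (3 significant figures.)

0.0636 psi

P is given directly by: P = F/A.
F = 0.570 lbf = 2.535 N; A = 5780 mm² = 0.005780 m².
P = 438.7 Pa
438.7 Pa × (1 psi / 6895 Pa) = 0.06362 psi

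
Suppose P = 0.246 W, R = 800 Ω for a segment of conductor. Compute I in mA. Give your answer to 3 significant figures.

Rearranging P = I²R for I: I = √(P/R).
P = 0.246 W; R = 800 Ω.
I = 0.01754 A
0.01754 A × (1 mA / 0.001000 A) = 17.54 mA

17.5 mA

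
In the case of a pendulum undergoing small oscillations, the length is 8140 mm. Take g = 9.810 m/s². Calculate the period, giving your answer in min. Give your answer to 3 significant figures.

0.0954 min

Directly: T = 2π√(L/g).
L = 8140 mm = 8.140 m; g = 9.810 m/s².
T = 5.723 s
5.723 s × (1 min / 60.00 s) = 0.09539 min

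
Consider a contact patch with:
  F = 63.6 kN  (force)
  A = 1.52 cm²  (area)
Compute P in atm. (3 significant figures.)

4130 atm

Directly: P = F/A.
F = 63.6 kN = 63600 N; A = 1.52 cm² = 1.520×10^-4 m².
P = 4.184×10^8 Pa  (the unit combination reduces to kg/(m·s²) = Pa)
4.184×10^8 Pa × (1 atm / 1.013×10^5 Pa) = 4129 atm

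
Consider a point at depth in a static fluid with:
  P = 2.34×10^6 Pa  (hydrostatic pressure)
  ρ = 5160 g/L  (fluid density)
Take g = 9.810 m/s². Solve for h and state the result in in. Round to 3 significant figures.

1820 in

Solving P = ρ·g·h for h: h = P/(ρ·g).
P = 2.34×10^6 Pa; ρ = 5160 g/L = 5160 kg/m³; g = 9.810 m/s².
h = 46.23 m
46.23 m × (1 in / 0.02540 m) = 1820 in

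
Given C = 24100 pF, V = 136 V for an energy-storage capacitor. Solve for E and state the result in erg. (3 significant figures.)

2230 erg

E is given directly by: E = ½CV².
C = 24100 pF = 2.410×10^-8 F; V = 136 V.
E = 2.229×10^-4 J  (the unit combination reduces to kg·m²/s² = J)
2.229×10^-4 J × (1 erg / 1.000×10^-7 J) = 2229 erg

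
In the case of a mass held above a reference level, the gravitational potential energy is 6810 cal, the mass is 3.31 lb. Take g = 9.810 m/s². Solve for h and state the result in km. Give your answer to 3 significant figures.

1.93 km

Solving PE = m·g·h for h: h = PE/(m·g).
PE = 6810 cal = 28493 J; m = 3.31 lb = 1.501 kg; g = 9.810 m/s².
h = 1935 m
1935 m × (1 km / 1000 m) = 1.935 km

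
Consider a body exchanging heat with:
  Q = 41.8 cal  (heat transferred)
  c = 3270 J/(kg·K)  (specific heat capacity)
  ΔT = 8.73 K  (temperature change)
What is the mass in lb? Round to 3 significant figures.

0.0135 lb

Solving Q = m·c·ΔT for m: m = Q/(c·ΔT).
Q = 41.8 cal = 174.9 J; c = 3270 J/(kg·K); ΔT = 8.73 K.
m = 0.006126 kg
0.006126 kg × (1 lb / 0.4536 kg) = 0.01351 lb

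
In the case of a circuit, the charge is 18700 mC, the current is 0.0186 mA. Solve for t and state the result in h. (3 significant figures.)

Rearranging: t = q/I.
q = 18700 mC = 18.70 C; I = 0.0186 mA = 1.860×10^-5 A.
t = 1.005×10^6 s
1.005×10^6 s × (1 h / 3600 s) = 279.3 h

279 h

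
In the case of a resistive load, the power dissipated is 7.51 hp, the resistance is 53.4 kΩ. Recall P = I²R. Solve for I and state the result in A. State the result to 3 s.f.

0.324 A

Rearranging: I = √(P/R).
P = 7.51 hp = 5600 W; R = 53.4 kΩ = 53400 Ω.
I = 0.3238 A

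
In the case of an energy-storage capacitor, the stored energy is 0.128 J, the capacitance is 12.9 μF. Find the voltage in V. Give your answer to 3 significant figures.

Rearranging E = ½C·V² for V: V = √(2E/C).
E = 0.128 J; C = 12.9 μF = 1.290×10^-5 F.
V = 140.9 V

141 V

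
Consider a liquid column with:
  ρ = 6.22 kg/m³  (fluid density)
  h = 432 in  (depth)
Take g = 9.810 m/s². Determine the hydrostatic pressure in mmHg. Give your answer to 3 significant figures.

5.02 mmHg

Directly: P = ρgh.
ρ = 6.22 kg/m³; h = 432 in = 10.97 m; g = 9.810 m/s².
P = 669.5 Pa
669.5 Pa × (1 mmHg / 133.3 Pa) = 5.022 mmHg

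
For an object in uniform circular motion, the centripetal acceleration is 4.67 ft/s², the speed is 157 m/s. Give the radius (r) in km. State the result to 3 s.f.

17.3 km

Solving a = v²/r for r: r = v²/a.
a = 4.67 ft/s² = 1.423 m/s²; v = 157 m/s.
r = 17317 m
17317 m × (1 km / 1000 m) = 17.32 km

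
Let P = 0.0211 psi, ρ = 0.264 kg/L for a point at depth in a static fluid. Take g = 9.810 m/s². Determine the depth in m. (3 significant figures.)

0.0562 m

Solving P = ρ·g·h for h: h = P/(ρ·g).
P = 0.0211 psi = 145.5 Pa; ρ = 0.264 kg/L = 264.0 kg/m³; g = 9.810 m/s².
h = 0.05617 m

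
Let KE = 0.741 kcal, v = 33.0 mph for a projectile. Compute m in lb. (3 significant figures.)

62.8 lb

Rearranging: m = 2·KE/v².
KE = 0.741 kcal = 3100 J; v = 33.0 mph = 14.75 m/s.
m = 28.49 kg
28.49 kg × (1 lb / 0.4536 kg) = 62.81 lb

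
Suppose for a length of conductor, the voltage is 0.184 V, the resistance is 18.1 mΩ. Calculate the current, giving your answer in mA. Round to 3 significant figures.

From Ohm's law: I = V/R.
V = 0.184 V; R = 18.1 mΩ = 0.01810 Ω.
I = 10.17 A
10.17 A × (1 mA / 0.001000 A) = 10166 mA

10200 mA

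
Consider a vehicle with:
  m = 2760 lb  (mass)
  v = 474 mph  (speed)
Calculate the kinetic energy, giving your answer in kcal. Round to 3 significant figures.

KE is given directly by: KE = ½mv².
m = 2760 lb = 1252 kg; v = 474 mph = 211.9 m/s.
KE = 2.811×10^7 J  (the unit combination reduces to kg·m²/s² = J)
2.811×10^7 J × (1 kcal / 4184 J) = 6717 kcal

6720 kcal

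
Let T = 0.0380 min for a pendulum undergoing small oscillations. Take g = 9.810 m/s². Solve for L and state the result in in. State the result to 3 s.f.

50.9 in

Rearranging: L = g·(T/2π)².
T = 0.0380 min = 2.280 s; g = 9.810 m/s².
L = 1.292 m
1.292 m × (1 in / 0.02540 m) = 50.86 in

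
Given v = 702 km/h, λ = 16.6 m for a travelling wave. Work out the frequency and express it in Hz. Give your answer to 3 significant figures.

11.7 Hz

Rearranging: f = v/λ.
v = 702 km/h = 195.0 m/s; λ = 16.6 m.
f = 11.75 Hz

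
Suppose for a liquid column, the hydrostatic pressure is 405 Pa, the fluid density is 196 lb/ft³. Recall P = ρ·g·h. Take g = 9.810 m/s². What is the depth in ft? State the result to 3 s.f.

Rearranging P = ρ·g·h for h: h = P/(ρ·g).
P = 405 Pa; ρ = 196 lb/ft³ = 3140 kg/m³; g = 9.810 m/s².
h = 0.01315 m
0.01315 m × (1 ft / 0.3048 m) = 0.04314 ft

0.0431 ft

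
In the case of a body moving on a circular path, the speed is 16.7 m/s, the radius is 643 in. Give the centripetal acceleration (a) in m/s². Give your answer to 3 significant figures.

17.1 m/s²

Directly: a = v²/r.
v = 16.7 m/s; r = 643 in = 16.33 m.
a = 17.08 m/s²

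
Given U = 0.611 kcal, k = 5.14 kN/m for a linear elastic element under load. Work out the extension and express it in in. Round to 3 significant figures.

Rearranging U = ½k·x² for x: x = √(2U/k).
U = 0.611 kcal = 2556 J; k = 5.14 kN/m = 5140 N/m.
x = 0.9974 m
0.9974 m × (1 in / 0.02540 m) = 39.27 in

39.3 in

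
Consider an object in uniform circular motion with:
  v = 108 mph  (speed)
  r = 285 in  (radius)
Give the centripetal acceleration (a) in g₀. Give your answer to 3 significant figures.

Directly: a = v²/r.
v = 108 mph = 48.28 m/s; r = 285 in = 7.239 m.
a = 322.0 m/s²
322.0 m/s² × (1 g₀ / 9.807 m/s²) = 32.84 g₀

32.8 g₀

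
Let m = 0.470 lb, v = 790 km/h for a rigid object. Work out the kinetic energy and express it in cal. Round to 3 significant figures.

KE is given directly by: KE = ½mv².
m = 0.470 lb = 0.2132 kg; v = 790 km/h = 219.4 m/s.
KE = 5133 J
5133 J × (1 cal / 4.184 J) = 1227 cal

1230 cal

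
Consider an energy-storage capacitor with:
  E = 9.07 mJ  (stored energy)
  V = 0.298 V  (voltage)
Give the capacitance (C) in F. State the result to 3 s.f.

Rearranging E = ½C·V² for C: C = 2E/V².
E = 9.07 mJ = 0.009070 J; V = 0.298 V.
C = 0.2043 F

0.204 F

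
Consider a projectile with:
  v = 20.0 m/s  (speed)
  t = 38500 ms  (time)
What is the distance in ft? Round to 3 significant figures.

Rearranging v = d/t for d: d = v·t.
v = 20.0 m/s; t = 38500 ms = 38.50 s.
d = 770.0 m
770.0 m × (1 ft / 0.3048 m) = 2526 ft

2530 ft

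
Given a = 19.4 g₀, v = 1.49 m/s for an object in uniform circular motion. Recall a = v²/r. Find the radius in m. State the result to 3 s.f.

0.0117 m

Solving a = v²/r for r: r = v²/a.
a = 19.4 g₀ = 190.2 m/s²; v = 1.49 m/s.
r = 0.01167 m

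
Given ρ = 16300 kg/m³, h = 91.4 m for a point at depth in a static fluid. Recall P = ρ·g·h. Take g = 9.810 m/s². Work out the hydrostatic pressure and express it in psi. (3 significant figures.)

2120 psi

P is given directly by: P = ρgh.
ρ = 16300 kg/m³; h = 91.4 m; g = 9.810 m/s².
P = 1.462×10^7 Pa
1.462×10^7 Pa × (1 psi / 6895 Pa) = 2120 psi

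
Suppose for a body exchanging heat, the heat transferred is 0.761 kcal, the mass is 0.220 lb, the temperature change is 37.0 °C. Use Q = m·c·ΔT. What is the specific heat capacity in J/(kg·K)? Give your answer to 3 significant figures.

Rearranging Q = m·c·ΔT for c: c = Q/(m·ΔT).
Q = 0.761 kcal = 3184 J; m = 0.220 lb = 0.09979 kg; ΔT = 37.0 °C = 37.00 K.
c = 862.4 J/(kg·K)

862 J/(kg·K)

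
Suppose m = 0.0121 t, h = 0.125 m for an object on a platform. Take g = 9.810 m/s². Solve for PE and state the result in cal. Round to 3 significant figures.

3.55 cal

PE is given directly by: PE = mgh.
m = 0.0121 t = 12.10 kg; h = 0.125 m; g = 9.810 m/s².
PE = 14.84 J
14.84 J × (1 cal / 4.184 J) = 3.546 cal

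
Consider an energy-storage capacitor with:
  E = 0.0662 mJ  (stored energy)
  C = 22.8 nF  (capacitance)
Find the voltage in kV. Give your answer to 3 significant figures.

0.0762 kV

Rearranging: V = √(2E/C).
E = 0.0662 mJ = 6.620×10^-5 J; C = 22.8 nF = 2.280×10^-8 F.
V = 76.20 V  (the unit combination reduces to kg·m²/(A·s³) = V)
76.20 V × (1 kV / 1000 V) = 0.07620 kV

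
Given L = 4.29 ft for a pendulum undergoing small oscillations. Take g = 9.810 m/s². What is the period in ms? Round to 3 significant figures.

Directly: T = 2π√(L/g).
L = 4.29 ft = 1.308 m; g = 9.810 m/s².
T = 2.294 s
2.294 s × (1 ms / 0.001000 s) = 2294 ms

2290 ms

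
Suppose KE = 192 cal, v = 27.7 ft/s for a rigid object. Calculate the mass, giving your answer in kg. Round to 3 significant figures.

Rearranging KE = ½mv² for m: m = 2·KE/v².
KE = 192 cal = 803.3 J; v = 27.7 ft/s = 8.443 m/s.
m = 22.54 kg

22.5 kg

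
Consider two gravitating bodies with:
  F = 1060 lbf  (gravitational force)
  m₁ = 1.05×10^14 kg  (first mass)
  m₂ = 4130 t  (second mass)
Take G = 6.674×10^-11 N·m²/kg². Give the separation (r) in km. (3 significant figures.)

2.48 km

From Newton's law of gravitation: r = √(G·m₁m₂/F).
F = 1060 lbf = 4715 N; m₁ = 1.05×10^14 kg; m₂ = 4130 t = 4.130×10^6 kg; G = 6.674×10^-11 N·m²/kg².
r = 2478 m
2478 m × (1 km / 1000 m) = 2.478 km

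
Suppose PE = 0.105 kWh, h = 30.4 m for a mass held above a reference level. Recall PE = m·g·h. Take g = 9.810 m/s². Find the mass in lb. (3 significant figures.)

Solving PE = m·g·h for m: m = PE/(g·h).
PE = 0.105 kWh = 3.780×10^5 J; h = 30.4 m; g = 9.810 m/s².
m = 1268 kg
1268 kg × (1 lb / 0.4536 kg) = 2794 lb

2790 lb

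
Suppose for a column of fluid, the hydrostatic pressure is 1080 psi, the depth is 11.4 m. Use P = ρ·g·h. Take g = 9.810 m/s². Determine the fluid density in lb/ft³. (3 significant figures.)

4160 lb/ft³

Rearranging: ρ = P/(g·h).
P = 1080 psi = 7.446×10^6 Pa; h = 11.4 m; g = 9.810 m/s².
ρ = 66584 kg/m³
66584 kg/m³ × (1 lb/ft³ / 16.02 kg/m³) = 4157 lb/ft³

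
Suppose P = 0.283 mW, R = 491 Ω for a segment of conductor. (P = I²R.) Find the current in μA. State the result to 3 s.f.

759 μA

Rearranging P = I²R for I: I = √(P/R).
P = 0.283 mW = 2.830×10^-4 W; R = 491 Ω.
I = 7.592×10^-4 A
7.592×10^-4 A × (1 μA / 1.000×10^-6 A) = 759.2 μA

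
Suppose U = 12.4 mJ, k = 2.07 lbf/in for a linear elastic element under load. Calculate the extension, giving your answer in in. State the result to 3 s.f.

0.326 in

Rearranging U = ½k·x² for x: x = √(2U/k).
U = 12.4 mJ = 0.01240 J; k = 2.07 lbf/in = 362.5 N/m.
x = 0.008271 m
0.008271 m × (1 in / 0.02540 m) = 0.3256 in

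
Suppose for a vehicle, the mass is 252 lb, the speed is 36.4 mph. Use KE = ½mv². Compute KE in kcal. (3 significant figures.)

Directly: KE = ½mv².
m = 252 lb = 114.3 kg; v = 36.4 mph = 16.27 m/s.
KE = 15133 J  (the unit combination reduces to kg·m²/s² = J)
15133 J × (1 kcal / 4184 J) = 3.617 kcal

3.62 kcal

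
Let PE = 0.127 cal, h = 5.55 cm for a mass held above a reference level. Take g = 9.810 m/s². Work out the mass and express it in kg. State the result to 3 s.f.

0.976 kg

Solving PE = m·g·h for m: m = PE/(g·h).
PE = 0.127 cal = 0.5314 J; h = 5.55 cm = 0.05550 m; g = 9.810 m/s².
m = 0.9760 kg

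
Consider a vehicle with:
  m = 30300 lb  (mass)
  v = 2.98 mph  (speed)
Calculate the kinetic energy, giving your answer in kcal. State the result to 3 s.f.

Directly: KE = ½mv².
m = 30300 lb = 13744 kg; v = 2.98 mph = 1.332 m/s.
KE = 12196 J
12196 J × (1 kcal / 4184 J) = 2.915 kcal

2.91 kcal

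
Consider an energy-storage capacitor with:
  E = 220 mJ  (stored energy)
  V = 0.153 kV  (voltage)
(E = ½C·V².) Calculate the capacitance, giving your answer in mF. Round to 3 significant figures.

0.0188 mF

Rearranging: C = 2E/V².
E = 220 mJ = 0.2200 J; V = 0.153 kV = 153.0 V.
C = 1.880×10^-5 F
1.880×10^-5 F × (1 mF / 0.001000 F) = 0.01880 mF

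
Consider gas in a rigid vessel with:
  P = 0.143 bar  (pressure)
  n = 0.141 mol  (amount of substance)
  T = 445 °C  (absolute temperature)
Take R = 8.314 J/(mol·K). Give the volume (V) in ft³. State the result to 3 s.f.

Rearranging: V = nRT/P.
P = 0.143 bar = 14300 Pa; n = 0.141 mol; T = 445 °C = 718.1 K; R = 8.314 J/(mol·K).
V = 0.05887 m³
0.05887 m³ × (1 ft³ / 0.02832 m³) = 2.079 ft³

2.08 ft³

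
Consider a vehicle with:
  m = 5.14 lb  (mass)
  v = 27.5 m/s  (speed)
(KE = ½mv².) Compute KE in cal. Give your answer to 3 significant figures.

211 cal

KE is given directly by: KE = ½mv².
m = 5.14 lb = 2.331 kg; v = 27.5 m/s.
KE = 881.6 J
881.6 J × (1 cal / 4.184 J) = 210.7 cal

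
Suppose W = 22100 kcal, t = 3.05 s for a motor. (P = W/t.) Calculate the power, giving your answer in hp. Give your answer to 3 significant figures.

40700 hp

P is given directly by: P = W/t.
W = 22100 kcal = 9.247×10^7 J; t = 3.05 s.
P = 3.032×10^7 W
3.032×10^7 W × (1 hp / 745.7 W) = 40656 hp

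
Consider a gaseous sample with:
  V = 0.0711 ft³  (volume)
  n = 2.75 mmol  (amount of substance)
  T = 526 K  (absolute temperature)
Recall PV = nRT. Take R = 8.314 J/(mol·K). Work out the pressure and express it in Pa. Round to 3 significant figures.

From the ideal-gas law: P = nRT/V.
V = 0.0711 ft³ = 0.002013 m³; n = 2.75 mmol = 0.002750 mol; T = 526 K; R = 8.314 J/(mol·K).
P = 5973 Pa

5970 Pa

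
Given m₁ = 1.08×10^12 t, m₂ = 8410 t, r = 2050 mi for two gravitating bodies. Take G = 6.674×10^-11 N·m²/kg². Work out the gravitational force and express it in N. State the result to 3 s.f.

F is given directly by: F = Gm₁m₂/r².
m₁ = 1.08×10^12 t = 1.080×10^15 kg; m₂ = 8410 t = 8.410×10^6 kg; r = 2050 mi = 3.299×10^6 m; G = 6.674×10^-11 N·m²/kg².
F = 0.05569 N

0.0557 N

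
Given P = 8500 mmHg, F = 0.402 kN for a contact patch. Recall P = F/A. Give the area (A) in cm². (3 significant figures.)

3.55 cm²

Rearranging P = F/A for A: A = F/P.
P = 8500 mmHg = 1.133×10^6 Pa; F = 0.402 kN = 402.0 N.
A = 3.547×10^-4 m²
3.547×10^-4 m² × (1 cm² / 1.000×10^-4 m²) = 3.547 cm²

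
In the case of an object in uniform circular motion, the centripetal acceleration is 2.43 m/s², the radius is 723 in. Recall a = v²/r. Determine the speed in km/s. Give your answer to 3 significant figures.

Rearranging a = v²/r for v: v = √(a·r).
a = 2.43 m/s²; r = 723 in = 18.36 m.
v = 6.680 m/s
6.680 m/s × (1 km/s / 1000 m/s) = 0.006680 km/s

0.00668 km/s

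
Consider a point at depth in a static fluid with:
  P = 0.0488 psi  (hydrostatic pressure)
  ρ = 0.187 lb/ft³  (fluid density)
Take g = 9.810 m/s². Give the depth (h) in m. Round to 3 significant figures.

Rearranging P = ρ·g·h for h: h = P/(ρ·g).
P = 0.0488 psi = 336.5 Pa; ρ = 0.187 lb/ft³ = 2.995 kg/m³; g = 9.810 m/s².
h = 11.45 m

11.5 m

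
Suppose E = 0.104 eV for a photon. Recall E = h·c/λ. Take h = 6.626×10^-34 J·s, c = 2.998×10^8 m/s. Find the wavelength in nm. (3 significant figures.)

11900 nm

Rearranging E = h·c/λ for λ: λ = hc/E.
E = 0.104 eV = 1.666×10^-20 J; h = 6.626×10^-34 J·s; c = 2.998×10^8 m/s.
λ = 1.192×10^-5 m
1.192×10^-5 m × (1 nm / 1.000×10^-9 m) = 11922 nm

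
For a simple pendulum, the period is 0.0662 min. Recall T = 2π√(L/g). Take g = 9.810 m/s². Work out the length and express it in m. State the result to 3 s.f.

3.92 m

Rearranging: L = g·(T/2π)².
T = 0.0662 min = 3.972 s; g = 9.810 m/s².
L = 3.920 m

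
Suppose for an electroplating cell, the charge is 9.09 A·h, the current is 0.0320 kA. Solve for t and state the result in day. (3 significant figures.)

0.0118 day

Rearranging: t = q/I.
q = 9.09 A·h = 32724 C; I = 0.0320 kA = 32.00 A.
t = 1023 s
1023 s × (1 day / 86400 s) = 0.01184 day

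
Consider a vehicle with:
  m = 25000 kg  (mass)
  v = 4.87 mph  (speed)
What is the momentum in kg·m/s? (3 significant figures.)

p is given directly by: p = mv.
m = 25000 kg; v = 4.87 mph = 2.177 m/s.
p = 54427 kg·m/s  (the unit combination reduces to kg·m/s = kg·m/s)

54400 kg·m/s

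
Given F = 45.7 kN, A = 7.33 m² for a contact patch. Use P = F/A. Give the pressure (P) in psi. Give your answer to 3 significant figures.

P is given directly by: P = F/A.
F = 45.7 kN = 45700 N; A = 7.33 m².
P = 6235 Pa
6235 Pa × (1 psi / 6895 Pa) = 0.9043 psi

0.904 psi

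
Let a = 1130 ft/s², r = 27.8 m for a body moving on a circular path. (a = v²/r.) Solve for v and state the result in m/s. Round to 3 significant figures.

Rearranging a = v²/r for v: v = √(a·r).
a = 1130 ft/s² = 344.4 m/s²; r = 27.8 m.
v = 97.85 m/s

97.9 m/s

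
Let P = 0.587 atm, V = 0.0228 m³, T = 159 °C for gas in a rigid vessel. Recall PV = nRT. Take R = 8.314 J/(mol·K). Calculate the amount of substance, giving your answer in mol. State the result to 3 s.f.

0.377 mol

From the ideal-gas law: n = PV/(RT).
P = 0.587 atm = 59478 Pa; V = 0.0228 m³; T = 159 °C = 432.1 K; R = 8.314 J/(mol·K).
n = 0.3774 mol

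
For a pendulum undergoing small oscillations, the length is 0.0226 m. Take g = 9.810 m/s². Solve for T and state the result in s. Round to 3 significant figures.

T is given directly by: T = 2π√(L/g).
L = 0.0226 m; g = 9.810 m/s².
T = 0.3016 s

0.302 s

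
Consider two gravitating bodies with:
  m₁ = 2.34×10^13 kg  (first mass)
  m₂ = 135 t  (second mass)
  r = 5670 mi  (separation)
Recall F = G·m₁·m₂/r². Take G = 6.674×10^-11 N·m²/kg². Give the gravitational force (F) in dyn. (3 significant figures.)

Directly: F = Gm₁m₂/r².
m₁ = 2.34×10^13 kg; m₂ = 135 t = 1.350×10^5 kg; r = 5670 mi = 9.125×10^6 m; G = 6.674×10^-11 N·m²/kg².
F = 2.532×10^-6 N  (the unit combination reduces to kg·m/s² = N)
2.532×10^-6 N × (1 dyn / 1.000×10^-5 N) = 0.2532 dyn

0.253 dyn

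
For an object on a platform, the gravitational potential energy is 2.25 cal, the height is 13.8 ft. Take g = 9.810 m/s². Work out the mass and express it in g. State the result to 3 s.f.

Rearranging: m = PE/(g·h).
PE = 2.25 cal = 9.414 J; h = 13.8 ft = 4.206 m; g = 9.810 m/s².
m = 0.2281 kg
0.2281 kg × (1 g / 0.001000 kg) = 228.1 g

228 g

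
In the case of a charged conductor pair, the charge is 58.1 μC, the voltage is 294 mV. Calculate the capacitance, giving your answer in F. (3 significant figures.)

C is given directly by: C = Q/V.
Q = 58.1 μC = 5.810×10^-5 C; V = 294 mV = 0.2940 V.
C = 1.976×10^-4 F

1.98×10^-4 F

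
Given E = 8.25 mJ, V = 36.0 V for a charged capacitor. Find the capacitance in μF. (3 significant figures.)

Solving E = ½C·V² for C: C = 2E/V².
E = 8.25 mJ = 0.008250 J; V = 36.0 V.
C = 1.273×10^-5 F
1.273×10^-5 F × (1 μF / 1.000×10^-6 F) = 12.73 μF

12.7 μF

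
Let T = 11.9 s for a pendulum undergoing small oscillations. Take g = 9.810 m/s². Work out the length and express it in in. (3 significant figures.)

1390 in

Solving T = 2π√(L/g) for L: L = g·(T/2π)².
T = 11.9 s; g = 9.810 m/s².
L = 35.19 m
35.19 m × (1 in / 0.02540 m) = 1385 in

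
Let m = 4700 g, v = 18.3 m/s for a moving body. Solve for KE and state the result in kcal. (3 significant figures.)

KE is given directly by: KE = ½mv².
m = 4700 g = 4.700 kg; v = 18.3 m/s.
KE = 787.0 J
787.0 J × (1 kcal / 4184 J) = 0.1881 kcal

0.188 kcal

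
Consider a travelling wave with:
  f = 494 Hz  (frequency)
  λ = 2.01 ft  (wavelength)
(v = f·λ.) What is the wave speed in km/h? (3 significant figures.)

1090 km/h

Directly: v = fλ.
f = 494 Hz; λ = 2.01 ft = 0.6126 m.
v = 302.6 m/s
302.6 m/s × (1 km/h / 0.2778 m/s) = 1090 km/h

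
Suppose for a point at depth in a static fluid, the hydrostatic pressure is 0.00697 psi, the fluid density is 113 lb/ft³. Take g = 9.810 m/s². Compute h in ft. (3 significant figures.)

Rearranging: h = P/(ρ·g).
P = 0.00697 psi = 48.06 Pa; ρ = 113 lb/ft³ = 1810 kg/m³; g = 9.810 m/s².
h = 0.002706 m
0.002706 m × (1 ft / 0.3048 m) = 0.008879 ft

0.00888 ft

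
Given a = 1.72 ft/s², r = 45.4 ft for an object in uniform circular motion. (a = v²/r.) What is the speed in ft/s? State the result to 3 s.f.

Rearranging: v = √(a·r).
a = 1.72 ft/s² = 0.5243 m/s²; r = 45.4 ft = 13.84 m.
v = 2.693 m/s
2.693 m/s × (1 ft/s / 0.3048 m/s) = 8.837 ft/s

8.84 ft/s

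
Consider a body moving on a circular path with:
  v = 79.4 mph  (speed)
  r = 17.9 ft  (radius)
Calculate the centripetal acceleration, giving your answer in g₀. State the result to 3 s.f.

23.5 g₀

Directly: a = v²/r.
v = 79.4 mph = 35.49 m/s; r = 17.9 ft = 5.456 m.
a = 230.9 m/s²
230.9 m/s² × (1 g₀ / 9.807 m/s²) = 23.55 g₀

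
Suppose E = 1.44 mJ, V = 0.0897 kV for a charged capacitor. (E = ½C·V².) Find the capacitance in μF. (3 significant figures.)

0.358 μF

Solving E = ½C·V² for C: C = 2E/V².
E = 1.44 mJ = 0.001440 J; V = 0.0897 kV = 89.70 V.
C = 3.579×10^-7 F
3.579×10^-7 F × (1 μF / 1.000×10^-6 F) = 0.3579 μF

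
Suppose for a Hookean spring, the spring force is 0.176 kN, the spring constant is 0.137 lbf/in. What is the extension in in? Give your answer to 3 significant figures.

From Hooke's law: x = F/k.
F = 0.176 kN = 176.0 N; k = 0.137 lbf/in = 23.99 N/m.
x = 7.336 m
7.336 m × (1 in / 0.02540 m) = 288.8 in

289 in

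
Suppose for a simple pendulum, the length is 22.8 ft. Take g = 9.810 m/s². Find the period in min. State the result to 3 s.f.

0.0881 min

T is given directly by: T = 2π√(L/g).
L = 22.8 ft = 6.949 m; g = 9.810 m/s².
T = 5.288 s
5.288 s × (1 min / 60.00 s) = 0.08814 min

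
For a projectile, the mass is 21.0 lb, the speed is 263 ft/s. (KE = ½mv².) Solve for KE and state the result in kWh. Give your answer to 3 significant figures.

Directly: KE = ½mv².
m = 21.0 lb = 9.525 kg; v = 263 ft/s = 80.16 m/s.
KE = 30605 J
30605 J × (1 kWh / 3.600×10^6 J) = 0.008501 kWh

0.00850 kWh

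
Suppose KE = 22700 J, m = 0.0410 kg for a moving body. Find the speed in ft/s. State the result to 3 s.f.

3450 ft/s

Rearranging: v = √(2·KE/m).
KE = 22700 J; m = 0.0410 kg.
v = 1052 m/s
1052 m/s × (1 ft/s / 0.3048 m/s) = 3452 ft/s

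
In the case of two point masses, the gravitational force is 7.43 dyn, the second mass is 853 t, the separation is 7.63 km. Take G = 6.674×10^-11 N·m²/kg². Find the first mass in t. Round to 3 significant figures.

76000 t

From Newton's law of gravitation: m₁ = F·r²/(G·m₂).
F = 7.43 dyn = 7.430×10^-5 N; m₂ = 853 t = 8.530×10^5 kg; r = 7.63 km = 7630 m; G = 6.674×10^-11 N·m²/kg².
m₁ = 7.598×10^7 kg
7.598×10^7 kg × (1 t / 1000 kg) = 75981 t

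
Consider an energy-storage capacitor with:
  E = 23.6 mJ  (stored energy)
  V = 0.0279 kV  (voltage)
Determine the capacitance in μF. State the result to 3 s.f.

Rearranging: C = 2E/V².
E = 23.6 mJ = 0.02360 J; V = 0.0279 kV = 27.90 V.
C = 6.064×10^-5 F
6.064×10^-5 F × (1 μF / 1.000×10^-6 F) = 60.64 μF

60.6 μF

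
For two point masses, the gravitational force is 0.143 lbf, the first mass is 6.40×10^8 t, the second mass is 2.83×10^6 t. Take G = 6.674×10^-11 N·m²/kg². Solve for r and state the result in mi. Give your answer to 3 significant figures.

Rearranging F = G·m₁·m₂/r² for r: r = √(G·m₁m₂/F).
F = 0.143 lbf = 0.6361 N; m₁ = 6.40×10^8 t = 6.400×10^11 kg; m₂ = 2.83×10^6 t = 2.830×10^9 kg; G = 6.674×10^-11 N·m²/kg².
r = 4.359×10^5 m
4.359×10^5 m × (1 mi / 1609 m) = 270.9 mi

271 mi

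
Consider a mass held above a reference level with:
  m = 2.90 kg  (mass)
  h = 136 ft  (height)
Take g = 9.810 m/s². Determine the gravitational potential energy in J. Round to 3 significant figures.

1180 J

PE is given directly by: PE = mgh.
m = 2.90 kg; h = 136 ft = 41.45 m; g = 9.810 m/s².
PE = 1179 J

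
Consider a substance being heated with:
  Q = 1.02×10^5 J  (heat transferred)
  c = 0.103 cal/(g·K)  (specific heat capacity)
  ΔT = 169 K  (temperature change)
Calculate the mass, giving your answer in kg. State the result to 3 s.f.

Rearranging: m = Q/(c·ΔT).
Q = 1.02×10^5 J; c = 0.103 cal/(g·K) = 431.0 J/(kg·K); ΔT = 169 K.
m = 1.401 kg

1.40 kg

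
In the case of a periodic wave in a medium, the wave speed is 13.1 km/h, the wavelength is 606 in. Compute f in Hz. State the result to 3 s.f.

0.236 Hz

Rearranging v = f·λ for f: f = v/λ.
v = 13.1 km/h = 3.639 m/s; λ = 606 in = 15.39 m.
f = 0.2364 Hz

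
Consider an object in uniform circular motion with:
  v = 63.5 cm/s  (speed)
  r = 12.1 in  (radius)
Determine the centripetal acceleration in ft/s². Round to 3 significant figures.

4.30 ft/s²

Directly: a = v²/r.
v = 63.5 cm/s = 0.6350 m/s; r = 12.1 in = 0.3073 m.
a = 1.312 m/s²
1.312 m/s² × (1 ft/s² / 0.3048 m/s²) = 4.304 ft/s²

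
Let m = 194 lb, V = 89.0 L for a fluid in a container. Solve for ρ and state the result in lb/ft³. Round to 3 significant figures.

ρ is given directly by: ρ = m/V.
m = 194 lb = 88.00 kg; V = 89.0 L = 0.08900 m³.
ρ = 988.7 kg/m³
988.7 kg/m³ × (1 lb/ft³ / 16.02 kg/m³) = 61.72 lb/ft³

61.7 lb/ft³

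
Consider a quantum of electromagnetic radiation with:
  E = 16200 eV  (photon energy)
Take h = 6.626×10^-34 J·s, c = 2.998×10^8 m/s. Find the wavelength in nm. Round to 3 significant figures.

Solving E = h·c/λ for λ: λ = hc/E.
E = 16200 eV = 2.596×10^-15 J; h = 6.626×10^-34 J·s; c = 2.998×10^8 m/s.
λ = 7.653×10^-11 m
7.653×10^-11 m × (1 nm / 1.000×10^-9 m) = 0.07653 nm

0.0765 nm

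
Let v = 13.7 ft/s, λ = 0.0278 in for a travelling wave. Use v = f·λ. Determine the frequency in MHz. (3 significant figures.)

0.00591 MHz

Rearranging v = f·λ for f: f = v/λ.
v = 13.7 ft/s = 4.176 m/s; λ = 0.0278 in = 7.061×10^-4 m.
f = 5914 Hz
5914 Hz × (1 MHz / 1.000×10^6 Hz) = 0.005914 MHz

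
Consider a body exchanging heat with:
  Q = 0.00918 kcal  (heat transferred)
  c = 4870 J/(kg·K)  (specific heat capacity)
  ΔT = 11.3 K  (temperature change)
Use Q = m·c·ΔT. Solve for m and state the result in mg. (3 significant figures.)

Solving Q = m·c·ΔT for m: m = Q/(c·ΔT).
Q = 0.00918 kcal = 38.41 J; c = 4870 J/(kg·K); ΔT = 11.3 K.
m = 6.980×10^-4 kg
6.980×10^-4 kg × (1 mg / 1.000×10^-6 kg) = 698.0 mg

698 mg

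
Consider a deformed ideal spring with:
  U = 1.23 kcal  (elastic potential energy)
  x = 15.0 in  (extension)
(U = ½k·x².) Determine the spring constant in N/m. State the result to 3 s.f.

Solving U = ½k·x² for k: k = 2U/x².
U = 1.23 kcal = 5146 J; x = 15.0 in = 0.3810 m.
k = 70905 N/m

70900 N/m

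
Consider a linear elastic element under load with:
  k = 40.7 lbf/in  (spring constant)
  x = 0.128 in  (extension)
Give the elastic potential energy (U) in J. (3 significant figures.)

0.0377 J

Directly: U = ½kx².
k = 40.7 lbf/in = 7128 N/m; x = 0.128 in = 0.003251 m.
U = 0.03767 J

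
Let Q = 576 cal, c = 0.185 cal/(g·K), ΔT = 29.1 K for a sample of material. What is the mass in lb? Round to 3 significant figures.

Rearranging Q = m·c·ΔT for m: m = Q/(c·ΔT).
Q = 576 cal = 2410 J; c = 0.185 cal/(g·K) = 774.0 J/(kg·K); ΔT = 29.1 K.
m = 0.1070 kg
0.1070 kg × (1 lb / 0.4536 kg) = 0.2359 lb

0.236 lb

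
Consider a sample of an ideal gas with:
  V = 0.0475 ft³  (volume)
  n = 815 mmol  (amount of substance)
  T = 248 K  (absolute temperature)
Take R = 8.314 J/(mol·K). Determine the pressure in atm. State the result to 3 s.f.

12.3 atm

Directly: P = nRT/V.
V = 0.0475 ft³ = 0.001345 m³; n = 815 mmol = 0.8150 mol; T = 248 K; R = 8.314 J/(mol·K).
P = 1.249×10^6 Pa
1.249×10^6 Pa × (1 atm / 1.013×10^5 Pa) = 12.33 atm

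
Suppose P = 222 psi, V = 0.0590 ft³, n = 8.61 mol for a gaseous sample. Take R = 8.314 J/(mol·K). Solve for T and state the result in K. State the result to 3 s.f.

35.7 K

From the ideal-gas law: T = PV/(nR).
P = 222 psi = 1.531×10^6 Pa; V = 0.0590 ft³ = 0.001671 m³; n = 8.61 mol; R = 8.314 J/(mol·K).
T = 35.72 K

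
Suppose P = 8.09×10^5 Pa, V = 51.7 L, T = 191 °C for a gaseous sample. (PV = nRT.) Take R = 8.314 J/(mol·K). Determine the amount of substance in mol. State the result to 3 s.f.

10.8 mol

Rearranging PV = nRT for n: n = PV/(RT).
P = 8.09×10^5 Pa; V = 51.7 L = 0.05170 m³; T = 191 °C = 464.1 K; R = 8.314 J/(mol·K).
n = 10.84 mol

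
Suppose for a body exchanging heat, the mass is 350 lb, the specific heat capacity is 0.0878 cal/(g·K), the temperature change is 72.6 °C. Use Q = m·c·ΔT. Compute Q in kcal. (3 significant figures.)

1010 kcal

Q is given directly by: Q = mcΔT.
m = 350 lb = 158.8 kg; c = 0.0878 cal/(g·K) = 367.4 J/(kg·K); ΔT = 72.6 °C = 72.60 K.
Q = 4.234×10^6 J
4.234×10^6 J × (1 kcal / 4184 J) = 1012 kcal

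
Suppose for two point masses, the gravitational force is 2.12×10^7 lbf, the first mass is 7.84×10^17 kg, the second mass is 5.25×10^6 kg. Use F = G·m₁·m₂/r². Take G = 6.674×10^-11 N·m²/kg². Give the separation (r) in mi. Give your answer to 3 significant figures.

From Newton's law of gravitation: r = √(G·m₁m₂/F).
F = 2.12×10^7 lbf = 9.430×10^7 N; m₁ = 7.84×10^17 kg; m₂ = 5.25×10^6 kg; G = 6.674×10^-11 N·m²/kg².
r = 1707 m
1707 m × (1 mi / 1609 m) = 1.061 mi

1.06 mi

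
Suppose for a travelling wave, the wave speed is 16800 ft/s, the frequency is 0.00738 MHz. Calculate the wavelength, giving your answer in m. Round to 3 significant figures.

0.694 m

Solving v = f·λ for λ: λ = v/f.
v = 16800 ft/s = 5121 m/s; f = 0.00738 MHz = 7380 Hz.
λ = 0.6939 m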